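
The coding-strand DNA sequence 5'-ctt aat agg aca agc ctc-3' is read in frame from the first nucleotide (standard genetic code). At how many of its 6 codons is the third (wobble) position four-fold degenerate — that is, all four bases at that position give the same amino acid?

Codon 1 CTT (Leu): third position 4-fold.
Codon 2 AAT (Asn): third position 2-fold.
Codon 3 AGG (Arg): third position 2-fold.
Codon 4 ACA (Thr): third position 4-fold.
Codon 5 AGC (Ser): third position 2-fold.
Codon 6 CTC (Leu): third position 4-fold.
Four-fold degenerate third positions: 3.

3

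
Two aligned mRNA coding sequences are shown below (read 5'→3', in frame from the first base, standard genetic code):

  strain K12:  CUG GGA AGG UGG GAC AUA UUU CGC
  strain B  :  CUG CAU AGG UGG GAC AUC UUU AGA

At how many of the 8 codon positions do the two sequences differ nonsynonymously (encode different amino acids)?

Codon 1: CUG Leu / CUG Leu — identical.
Codon 2: GGA Gly / CAU His — nonsynonymous.
Codon 3: AGG Arg / AGG Arg — identical.
Codon 4: UGG Trp / UGG Trp — identical.
Codon 5: GAC Asp / GAC Asp — identical.
Codon 6: AUA Ile / AUC Ile — synonymous.
Codon 7: UUU Phe / UUU Phe — identical.
Codon 8: CGC Arg / AGA Arg — synonymous.
Nonsynonymous differences: 1.

1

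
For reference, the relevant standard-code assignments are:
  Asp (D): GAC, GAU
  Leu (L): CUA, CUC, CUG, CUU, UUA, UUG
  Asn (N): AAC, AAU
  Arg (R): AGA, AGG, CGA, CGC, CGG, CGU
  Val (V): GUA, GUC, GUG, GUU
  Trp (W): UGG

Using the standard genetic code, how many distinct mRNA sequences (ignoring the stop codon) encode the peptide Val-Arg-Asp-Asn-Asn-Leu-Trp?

1152

Val: 4 codons.
Arg: 6 codons.
Asp: 2 codons.
Asn: 2 codons.
Asn: 2 codons.
Leu: 6 codons.
Trp: 1 codon.
4 × 6 × 2 × 2 × 2 × 6 × 1 = 1152.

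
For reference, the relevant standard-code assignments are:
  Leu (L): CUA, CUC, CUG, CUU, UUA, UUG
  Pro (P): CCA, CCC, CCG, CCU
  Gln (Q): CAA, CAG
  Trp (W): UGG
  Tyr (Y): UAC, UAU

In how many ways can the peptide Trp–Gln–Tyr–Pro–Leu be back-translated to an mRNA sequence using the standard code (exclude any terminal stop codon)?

96

Trp: 1 codon.
Gln: 2 codons.
Tyr: 2 codons.
Pro: 4 codons.
Leu: 6 codons.
1 × 2 × 2 × 4 × 6 = 96.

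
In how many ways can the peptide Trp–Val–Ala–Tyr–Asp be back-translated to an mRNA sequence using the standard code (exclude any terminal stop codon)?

64

Trp: 1 codon.
Val: 4 codons.
Ala: 4 codons.
Tyr: 2 codons.
Asp: 2 codons.
1 × 4 × 4 × 2 × 2 = 64.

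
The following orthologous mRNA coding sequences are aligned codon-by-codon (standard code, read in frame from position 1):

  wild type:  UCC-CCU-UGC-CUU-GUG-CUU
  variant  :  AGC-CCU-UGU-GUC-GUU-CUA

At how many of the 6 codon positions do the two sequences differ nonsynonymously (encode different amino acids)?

1

Codon 1: UCC Ser / AGC Ser — synonymous.
Codon 2: CCU Pro / CCU Pro — identical.
Codon 3: UGC Cys / UGU Cys — synonymous.
Codon 4: CUU Leu / GUC Val — nonsynonymous.
Codon 5: GUG Val / GUU Val — synonymous.
Codon 6: CUU Leu / CUA Leu — synonymous.
Nonsynonymous differences: 1.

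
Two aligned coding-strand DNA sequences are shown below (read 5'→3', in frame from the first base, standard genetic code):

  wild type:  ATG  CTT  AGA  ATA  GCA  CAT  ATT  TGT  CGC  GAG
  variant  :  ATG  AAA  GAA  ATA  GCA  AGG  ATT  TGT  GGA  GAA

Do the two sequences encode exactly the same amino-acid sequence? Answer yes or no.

Codon 1: ATG Met / ATG Met — identical.
Codon 2: CTT Leu / AAA Lys — nonsynonymous.
Codon 3: AGA Arg / GAA Glu — nonsynonymous.
Codon 4: ATA Ile / ATA Ile — identical.
Codon 5: GCA Ala / GCA Ala — identical.
Codon 6: CAT His / AGG Arg — nonsynonymous.
Codon 7: ATT Ile / ATT Ile — identical.
Codon 8: TGT Cys / TGT Cys — identical.
Codon 9: CGC Arg / GGA Gly — nonsynonymous.
Codon 10: GAG Glu / GAA Glu — synonymous.
Nonsynonymous differences: 4 → different protein.

no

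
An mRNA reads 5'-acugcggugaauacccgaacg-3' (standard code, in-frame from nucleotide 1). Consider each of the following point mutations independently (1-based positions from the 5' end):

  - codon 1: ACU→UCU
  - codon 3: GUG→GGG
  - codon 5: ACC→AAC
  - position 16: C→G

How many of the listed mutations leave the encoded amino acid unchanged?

0

Codon 1: ACU (Thr) → UCU (Ser) — missense.
Codon 3: GUG (Val) → GGG (Gly) — missense.
Codon 5: ACC (Thr) → AAC (Asn) — missense.
Codon 6: CGA (Arg) → GGA (Gly) — missense.
Synonymous: 0 of 4.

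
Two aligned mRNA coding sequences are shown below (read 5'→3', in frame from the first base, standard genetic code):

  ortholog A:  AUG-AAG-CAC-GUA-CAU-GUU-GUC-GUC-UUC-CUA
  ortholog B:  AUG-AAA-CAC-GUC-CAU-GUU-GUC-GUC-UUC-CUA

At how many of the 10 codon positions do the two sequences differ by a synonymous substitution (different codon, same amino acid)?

Codon 1: AUG Met / AUG Met — identical.
Codon 2: AAG Lys / AAA Lys — synonymous.
Codon 3: CAC His / CAC His — identical.
Codon 4: GUA Val / GUC Val — synonymous.
Codon 5: CAU His / CAU His — identical.
Codon 6: GUU Val / GUU Val — identical.
Codon 7: GUC Val / GUC Val — identical.
Codon 8: GUC Val / GUC Val — identical.
Codon 9: UUC Phe / UUC Phe — identical.
Codon 10: CUA Leu / CUA Leu — identical.
Synonymous differences: 2.

2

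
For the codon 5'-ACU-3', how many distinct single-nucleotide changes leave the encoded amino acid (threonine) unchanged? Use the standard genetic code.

Position 1: none → 0 synonymous.
Position 2: none → 0 synonymous.
Position 3: ACC, ACA, ACG → 3 synonymous.
Total: 0 + 0 + 3 = 3.

3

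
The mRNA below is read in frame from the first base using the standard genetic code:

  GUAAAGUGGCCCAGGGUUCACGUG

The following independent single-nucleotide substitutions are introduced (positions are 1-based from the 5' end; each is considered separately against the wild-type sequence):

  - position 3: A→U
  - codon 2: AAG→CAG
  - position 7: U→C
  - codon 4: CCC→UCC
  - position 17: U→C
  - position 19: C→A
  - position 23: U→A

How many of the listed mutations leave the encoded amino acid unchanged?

Codon 1: GUA (Val) → GUU (Val) — synonymous.
Codon 2: AAG (Lys) → CAG (Gln) — missense.
Codon 3: UGG (Trp) → CGG (Arg) — missense.
Codon 4: CCC (Pro) → UCC (Ser) — missense.
Codon 6: GUU (Val) → GCU (Ala) — missense.
Codon 7: CAC (His) → AAC (Asn) — missense.
Codon 8: GUG (Val) → GAG (Glu) — missense.
Synonymous: 1 of 7.

1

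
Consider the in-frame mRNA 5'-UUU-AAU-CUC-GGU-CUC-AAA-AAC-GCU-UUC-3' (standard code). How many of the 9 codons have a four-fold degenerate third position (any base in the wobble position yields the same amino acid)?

4

Codon 1 UUU (Phe): third position 2-fold.
Codon 2 AAU (Asn): third position 2-fold.
Codon 3 CUC (Leu): third position 4-fold.
Codon 4 GGU (Gly): third position 4-fold.
Codon 5 CUC (Leu): third position 4-fold.
Codon 6 AAA (Lys): third position 2-fold.
Codon 7 AAC (Asn): third position 2-fold.
Codon 8 GCU (Ala): third position 4-fold.
Codon 9 UUC (Phe): third position 2-fold.
Four-fold degenerate third positions: 4.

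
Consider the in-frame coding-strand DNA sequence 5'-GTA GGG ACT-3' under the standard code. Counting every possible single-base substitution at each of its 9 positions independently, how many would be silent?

9

Codon 1 (GTA, Val): 3 synonymous substitutions.
Codon 2 (GGG, Gly): 3 synonymous substitutions.
Codon 3 (ACT, Thr): 3 synonymous substitutions.
Total: 3 + 3 + 3 = 9.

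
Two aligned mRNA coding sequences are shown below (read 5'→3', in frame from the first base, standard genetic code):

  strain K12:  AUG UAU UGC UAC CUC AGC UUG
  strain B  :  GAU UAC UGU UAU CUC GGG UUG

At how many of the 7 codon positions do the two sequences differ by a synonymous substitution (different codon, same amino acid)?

3

Codon 1: AUG Met / GAU Asp — nonsynonymous.
Codon 2: UAU Tyr / UAC Tyr — synonymous.
Codon 3: UGC Cys / UGU Cys — synonymous.
Codon 4: UAC Tyr / UAU Tyr — synonymous.
Codon 5: CUC Leu / CUC Leu — identical.
Codon 6: AGC Ser / GGG Gly — nonsynonymous.
Codon 7: UUG Leu / UUG Leu — identical.
Synonymous differences: 3.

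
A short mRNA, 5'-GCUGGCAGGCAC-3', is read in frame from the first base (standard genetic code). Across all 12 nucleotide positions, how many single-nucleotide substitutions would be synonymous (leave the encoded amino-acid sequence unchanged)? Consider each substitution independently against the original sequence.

Codon 1 (GCU, Ala): 3 synonymous substitutions.
Codon 2 (GGC, Gly): 3 synonymous substitutions.
Codon 3 (AGG, Arg): 2 synonymous substitutions.
Codon 4 (CAC, His): 1 synonymous substitution.
Total: 3 + 3 + 2 + 1 = 9.

9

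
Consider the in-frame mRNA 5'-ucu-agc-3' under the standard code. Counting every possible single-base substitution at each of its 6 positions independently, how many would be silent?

4

Codon 1 (UCU, Ser): 3 synonymous substitutions.
Codon 2 (AGC, Ser): 1 synonymous substitution.
Total: 3 + 1 = 4.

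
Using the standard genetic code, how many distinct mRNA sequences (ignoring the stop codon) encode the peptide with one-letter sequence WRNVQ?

Trp: 1 codon.
Arg: 6 codons.
Asn: 2 codons.
Val: 4 codons.
Gln: 2 codons.
1 × 6 × 2 × 4 × 2 = 96.

96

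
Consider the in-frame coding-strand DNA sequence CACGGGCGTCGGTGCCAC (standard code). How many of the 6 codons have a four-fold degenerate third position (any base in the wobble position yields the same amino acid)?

Codon 1 CAC (His): third position 2-fold.
Codon 2 GGG (Gly): third position 4-fold.
Codon 3 CGT (Arg): third position 4-fold.
Codon 4 CGG (Arg): third position 4-fold.
Codon 5 TGC (Cys): third position 2-fold.
Codon 6 CAC (His): third position 2-fold.
Four-fold degenerate third positions: 3.

3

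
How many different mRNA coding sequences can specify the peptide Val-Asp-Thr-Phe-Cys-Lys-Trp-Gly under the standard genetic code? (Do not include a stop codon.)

Val: 4 codons.
Asp: 2 codons.
Thr: 4 codons.
Phe: 2 codons.
Cys: 2 codons.
Lys: 2 codons.
Trp: 1 codon.
Gly: 4 codons.
4 × 2 × 4 × 2 × 2 × 2 × 1 × 4 = 1024.

1024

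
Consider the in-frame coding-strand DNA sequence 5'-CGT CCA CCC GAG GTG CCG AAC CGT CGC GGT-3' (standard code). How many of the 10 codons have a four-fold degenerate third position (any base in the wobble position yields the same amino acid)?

8

Codon 1 CGT (Arg): third position 4-fold.
Codon 2 CCA (Pro): third position 4-fold.
Codon 3 CCC (Pro): third position 4-fold.
Codon 4 GAG (Glu): third position 2-fold.
Codon 5 GTG (Val): third position 4-fold.
Codon 6 CCG (Pro): third position 4-fold.
Codon 7 AAC (Asn): third position 2-fold.
Codon 8 CGT (Arg): third position 4-fold.
Codon 9 CGC (Arg): third position 4-fold.
Codon 10 GGT (Gly): third position 4-fold.
Four-fold degenerate third positions: 8.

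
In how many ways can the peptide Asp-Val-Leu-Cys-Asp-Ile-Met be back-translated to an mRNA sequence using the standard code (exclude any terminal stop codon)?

576

Asp: 2 codons.
Val: 4 codons.
Leu: 6 codons.
Cys: 2 codons.
Asp: 2 codons.
Ile: 3 codons.
Met: 1 codon.
2 × 4 × 6 × 2 × 2 × 3 × 1 = 576.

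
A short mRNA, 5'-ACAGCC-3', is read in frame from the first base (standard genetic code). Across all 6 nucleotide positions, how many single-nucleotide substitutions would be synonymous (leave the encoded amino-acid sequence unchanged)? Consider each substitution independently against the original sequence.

6

Codon 1 (ACA, Thr): 3 synonymous substitutions.
Codon 2 (GCC, Ala): 3 synonymous substitutions.
Total: 3 + 3 = 6.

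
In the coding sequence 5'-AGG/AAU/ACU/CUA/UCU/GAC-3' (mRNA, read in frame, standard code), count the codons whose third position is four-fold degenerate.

Codon 1 AGG (Arg): third position 2-fold.
Codon 2 AAU (Asn): third position 2-fold.
Codon 3 ACU (Thr): third position 4-fold.
Codon 4 CUA (Leu): third position 4-fold.
Codon 5 UCU (Ser): third position 4-fold.
Codon 6 GAC (Asp): third position 2-fold.
Four-fold degenerate third positions: 3.

3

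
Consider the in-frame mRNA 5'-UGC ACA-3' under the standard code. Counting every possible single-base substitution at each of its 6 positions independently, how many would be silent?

4

Codon 1 (UGC, Cys): 1 synonymous substitution.
Codon 2 (ACA, Thr): 3 synonymous substitutions.
Total: 1 + 3 = 4.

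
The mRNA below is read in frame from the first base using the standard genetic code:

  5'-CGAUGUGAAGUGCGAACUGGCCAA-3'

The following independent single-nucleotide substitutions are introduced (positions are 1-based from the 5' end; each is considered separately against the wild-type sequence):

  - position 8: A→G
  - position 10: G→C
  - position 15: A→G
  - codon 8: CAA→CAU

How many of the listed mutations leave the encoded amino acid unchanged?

1

Codon 3: GAA (Glu) → GGA (Gly) — missense.
Codon 4: GUG (Val) → CUG (Leu) — missense.
Codon 5: CGA (Arg) → CGG (Arg) — synonymous.
Codon 8: CAA (Gln) → CAU (His) — missense.
Synonymous: 1 of 4.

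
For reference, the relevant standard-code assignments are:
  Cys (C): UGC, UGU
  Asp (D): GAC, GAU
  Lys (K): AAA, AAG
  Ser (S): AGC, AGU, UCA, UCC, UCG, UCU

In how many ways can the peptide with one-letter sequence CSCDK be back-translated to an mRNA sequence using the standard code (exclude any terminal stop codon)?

Cys: 2 codons.
Ser: 6 codons.
Cys: 2 codons.
Asp: 2 codons.
Lys: 2 codons.
2 × 6 × 2 × 2 × 2 = 96.

96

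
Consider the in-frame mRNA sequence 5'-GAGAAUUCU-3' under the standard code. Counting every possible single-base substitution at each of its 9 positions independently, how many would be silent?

5

Codon 1 (GAG, Glu): 1 synonymous substitution.
Codon 2 (AAU, Asn): 1 synonymous substitution.
Codon 3 (UCU, Ser): 3 synonymous substitutions.
Total: 1 + 1 + 3 = 5.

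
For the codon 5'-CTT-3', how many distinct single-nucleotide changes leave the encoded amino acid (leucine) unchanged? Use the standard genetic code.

Position 1: none → 0 synonymous.
Position 2: none → 0 synonymous.
Position 3: CTC, CTA, CTG → 3 synonymous.
Total: 0 + 0 + 3 = 3.

3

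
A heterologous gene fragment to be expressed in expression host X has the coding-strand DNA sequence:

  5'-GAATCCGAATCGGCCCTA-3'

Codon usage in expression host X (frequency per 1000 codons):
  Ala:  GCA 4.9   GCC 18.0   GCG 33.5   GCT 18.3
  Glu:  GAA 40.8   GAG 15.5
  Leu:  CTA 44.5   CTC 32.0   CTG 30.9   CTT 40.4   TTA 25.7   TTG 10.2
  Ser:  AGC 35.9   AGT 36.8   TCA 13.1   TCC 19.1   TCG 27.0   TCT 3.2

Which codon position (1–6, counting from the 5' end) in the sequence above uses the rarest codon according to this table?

Codon 1 GAA (Glu): 40.8 per 1000.
Codon 2 TCC (Ser): 19.1 per 1000.
Codon 3 GAA (Glu): 40.8 per 1000.
Codon 4 TCG (Ser): 27.0 per 1000.
Codon 5 GCC (Ala): 18.0 per 1000.
Codon 6 CTA (Leu): 44.5 per 1000.
Lowest frequency is 18.0 at codon 5.

5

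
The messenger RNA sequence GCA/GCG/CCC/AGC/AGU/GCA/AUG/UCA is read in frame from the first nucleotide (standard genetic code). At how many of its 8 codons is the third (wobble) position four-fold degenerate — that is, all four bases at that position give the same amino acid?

Codon 1 GCA (Ala): third position 4-fold.
Codon 2 GCG (Ala): third position 4-fold.
Codon 3 CCC (Pro): third position 4-fold.
Codon 4 AGC (Ser): third position 2-fold.
Codon 5 AGU (Ser): third position 2-fold.
Codon 6 GCA (Ala): third position 4-fold.
Codon 7 AUG (Met): third position 1-fold.
Codon 8 UCA (Ser): third position 4-fold.
Four-fold degenerate third positions: 5.

5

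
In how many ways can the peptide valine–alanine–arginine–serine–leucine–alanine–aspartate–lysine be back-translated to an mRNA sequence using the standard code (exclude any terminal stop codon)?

Val: 4 codons.
Ala: 4 codons.
Arg: 6 codons.
Ser: 6 codons.
Leu: 6 codons.
Ala: 4 codons.
Asp: 2 codons.
Lys: 2 codons.
4 × 4 × 6 × 6 × 6 × 4 × 2 × 2 = 55296.

55296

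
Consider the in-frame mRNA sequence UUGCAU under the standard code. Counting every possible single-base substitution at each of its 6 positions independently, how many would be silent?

Codon 1 (UUG, Leu): 2 synonymous substitutions.
Codon 2 (CAU, His): 1 synonymous substitution.
Total: 2 + 1 = 3.

3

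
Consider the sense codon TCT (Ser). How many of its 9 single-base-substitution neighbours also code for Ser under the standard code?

3

Position 1: none → 0 synonymous.
Position 2: none → 0 synonymous.
Position 3: TCC, TCA, TCG → 3 synonymous.
Total: 0 + 0 + 3 = 3.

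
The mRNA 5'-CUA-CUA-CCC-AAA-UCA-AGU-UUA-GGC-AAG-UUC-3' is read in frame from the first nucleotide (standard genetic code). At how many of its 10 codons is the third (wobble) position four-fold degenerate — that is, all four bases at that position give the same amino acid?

5

Codon 1 CUA (Leu): third position 4-fold.
Codon 2 CUA (Leu): third position 4-fold.
Codon 3 CCC (Pro): third position 4-fold.
Codon 4 AAA (Lys): third position 2-fold.
Codon 5 UCA (Ser): third position 4-fold.
Codon 6 AGU (Ser): third position 2-fold.
Codon 7 UUA (Leu): third position 2-fold.
Codon 8 GGC (Gly): third position 4-fold.
Codon 9 AAG (Lys): third position 2-fold.
Codon 10 UUC (Phe): third position 2-fold.
Four-fold degenerate third positions: 5.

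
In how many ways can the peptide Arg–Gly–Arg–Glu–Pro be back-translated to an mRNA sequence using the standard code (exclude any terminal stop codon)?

Arg: 6 codons.
Gly: 4 codons.
Arg: 6 codons.
Glu: 2 codons.
Pro: 4 codons.
6 × 4 × 6 × 2 × 4 = 1152.

1152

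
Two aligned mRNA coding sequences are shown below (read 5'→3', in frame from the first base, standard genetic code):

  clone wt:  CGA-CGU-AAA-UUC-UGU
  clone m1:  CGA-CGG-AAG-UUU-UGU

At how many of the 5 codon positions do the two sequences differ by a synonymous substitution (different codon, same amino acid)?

Codon 1: CGA Arg / CGA Arg — identical.
Codon 2: CGU Arg / CGG Arg — synonymous.
Codon 3: AAA Lys / AAG Lys — synonymous.
Codon 4: UUC Phe / UUU Phe — synonymous.
Codon 5: UGU Cys / UGU Cys — identical.
Synonymous differences: 3.

3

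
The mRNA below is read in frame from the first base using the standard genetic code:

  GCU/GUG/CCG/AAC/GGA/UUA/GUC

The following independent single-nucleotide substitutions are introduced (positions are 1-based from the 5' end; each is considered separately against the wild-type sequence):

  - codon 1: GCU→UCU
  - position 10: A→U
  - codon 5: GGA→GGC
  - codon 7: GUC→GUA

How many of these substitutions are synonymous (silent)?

Codon 1: GCU (Ala) → UCU (Ser) — missense.
Codon 4: AAC (Asn) → UAC (Tyr) — missense.
Codon 5: GGA (Gly) → GGC (Gly) — synonymous.
Codon 7: GUC (Val) → GUA (Val) — synonymous.
Synonymous: 2 of 4.

2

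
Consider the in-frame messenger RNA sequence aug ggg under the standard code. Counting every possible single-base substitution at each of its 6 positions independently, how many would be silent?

3

Codon 1 (AUG, Met): 0 synonymous substitutions.
Codon 2 (GGG, Gly): 3 synonymous substitutions.
Total: 0 + 3 = 3.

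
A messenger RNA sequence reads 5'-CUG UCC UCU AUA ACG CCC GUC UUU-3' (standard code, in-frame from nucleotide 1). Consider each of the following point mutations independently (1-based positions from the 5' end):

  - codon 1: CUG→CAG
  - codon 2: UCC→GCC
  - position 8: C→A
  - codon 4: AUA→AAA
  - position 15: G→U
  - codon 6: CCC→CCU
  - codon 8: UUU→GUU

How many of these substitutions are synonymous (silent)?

Codon 1: CUG (Leu) → CAG (Gln) — missense.
Codon 2: UCC (Ser) → GCC (Ala) — missense.
Codon 3: UCU (Ser) → UAU (Tyr) — missense.
Codon 4: AUA (Ile) → AAA (Lys) — missense.
Codon 5: ACG (Thr) → ACU (Thr) — synonymous.
Codon 6: CCC (Pro) → CCU (Pro) — synonymous.
Codon 8: UUU (Phe) → GUU (Val) — missense.
Synonymous: 2 of 7.

2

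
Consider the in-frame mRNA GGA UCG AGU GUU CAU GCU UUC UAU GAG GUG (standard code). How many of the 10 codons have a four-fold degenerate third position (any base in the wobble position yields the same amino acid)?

Codon 1 GGA (Gly): third position 4-fold.
Codon 2 UCG (Ser): third position 4-fold.
Codon 3 AGU (Ser): third position 2-fold.
Codon 4 GUU (Val): third position 4-fold.
Codon 5 CAU (His): third position 2-fold.
Codon 6 GCU (Ala): third position 4-fold.
Codon 7 UUC (Phe): third position 2-fold.
Codon 8 UAU (Tyr): third position 2-fold.
Codon 9 GAG (Glu): third position 2-fold.
Codon 10 GUG (Val): third position 4-fold.
Four-fold degenerate third positions: 5.

5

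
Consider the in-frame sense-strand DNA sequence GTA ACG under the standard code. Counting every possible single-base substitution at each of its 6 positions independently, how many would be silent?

6

Codon 1 (GTA, Val): 3 synonymous substitutions.
Codon 2 (ACG, Thr): 3 synonymous substitutions.
Total: 3 + 3 = 6.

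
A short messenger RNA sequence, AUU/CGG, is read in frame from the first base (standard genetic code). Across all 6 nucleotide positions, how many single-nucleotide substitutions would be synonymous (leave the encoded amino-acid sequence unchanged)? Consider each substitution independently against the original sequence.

Codon 1 (AUU, Ile): 2 synonymous substitutions.
Codon 2 (CGG, Arg): 4 synonymous substitutions.
Total: 2 + 4 = 6.

6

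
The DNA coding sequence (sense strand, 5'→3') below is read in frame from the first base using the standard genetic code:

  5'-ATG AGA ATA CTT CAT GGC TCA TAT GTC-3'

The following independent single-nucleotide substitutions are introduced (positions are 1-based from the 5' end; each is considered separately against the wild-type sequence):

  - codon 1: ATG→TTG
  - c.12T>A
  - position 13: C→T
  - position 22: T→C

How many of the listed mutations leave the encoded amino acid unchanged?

1

Codon 1: ATG (Met) → TTG (Leu) — missense.
Codon 4: CTT (Leu) → CTA (Leu) — synonymous.
Codon 5: CAT (His) → TAT (Tyr) — missense.
Codon 8: TAT (Tyr) → CAT (His) — missense.
Synonymous: 1 of 4.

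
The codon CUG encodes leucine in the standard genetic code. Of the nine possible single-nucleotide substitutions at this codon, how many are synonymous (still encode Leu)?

4

Position 1: UUG → 1 synonymous.
Position 2: none → 0 synonymous.
Position 3: CUU, CUC, CUA → 3 synonymous.
Total: 1 + 0 + 3 = 4.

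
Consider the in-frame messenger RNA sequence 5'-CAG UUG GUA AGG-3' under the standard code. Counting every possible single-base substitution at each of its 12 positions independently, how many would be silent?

Codon 1 (CAG, Gln): 1 synonymous substitution.
Codon 2 (UUG, Leu): 2 synonymous substitutions.
Codon 3 (GUA, Val): 3 synonymous substitutions.
Codon 4 (AGG, Arg): 2 synonymous substitutions.
Total: 1 + 2 + 3 + 2 = 8.

8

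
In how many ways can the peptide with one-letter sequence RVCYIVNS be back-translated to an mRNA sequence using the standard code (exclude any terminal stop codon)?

13824

Arg: 6 codons.
Val: 4 codons.
Cys: 2 codons.
Tyr: 2 codons.
Ile: 3 codons.
Val: 4 codons.
Asn: 2 codons.
Ser: 6 codons.
6 × 4 × 2 × 2 × 3 × 4 × 2 × 6 = 13824.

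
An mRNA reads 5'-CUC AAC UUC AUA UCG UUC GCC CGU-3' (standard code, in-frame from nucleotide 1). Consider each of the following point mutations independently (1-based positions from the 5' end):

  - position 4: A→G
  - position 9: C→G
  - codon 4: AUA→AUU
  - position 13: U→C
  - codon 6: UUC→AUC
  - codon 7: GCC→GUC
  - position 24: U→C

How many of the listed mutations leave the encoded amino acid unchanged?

Codon 2: AAC (Asn) → GAC (Asp) — missense.
Codon 3: UUC (Phe) → UUG (Leu) — missense.
Codon 4: AUA (Ile) → AUU (Ile) — synonymous.
Codon 5: UCG (Ser) → CCG (Pro) — missense.
Codon 6: UUC (Phe) → AUC (Ile) — missense.
Codon 7: GCC (Ala) → GUC (Val) — missense.
Codon 8: CGU (Arg) → CGC (Arg) — synonymous.
Synonymous: 2 of 7.

2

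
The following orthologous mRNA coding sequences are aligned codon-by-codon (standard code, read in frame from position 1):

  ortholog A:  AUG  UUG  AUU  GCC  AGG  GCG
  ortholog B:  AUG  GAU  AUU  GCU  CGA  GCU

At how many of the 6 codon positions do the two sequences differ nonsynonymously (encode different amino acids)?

Codon 1: AUG Met / AUG Met — identical.
Codon 2: UUG Leu / GAU Asp — nonsynonymous.
Codon 3: AUU Ile / AUU Ile — identical.
Codon 4: GCC Ala / GCU Ala — synonymous.
Codon 5: AGG Arg / CGA Arg — synonymous.
Codon 6: GCG Ala / GCU Ala — synonymous.
Nonsynonymous differences: 1.

1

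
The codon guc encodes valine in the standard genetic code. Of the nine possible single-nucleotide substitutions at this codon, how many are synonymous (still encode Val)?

Position 1: none → 0 synonymous.
Position 2: none → 0 synonymous.
Position 3: GUU, GUA, GUG → 3 synonymous.
Total: 0 + 0 + 3 = 3.

3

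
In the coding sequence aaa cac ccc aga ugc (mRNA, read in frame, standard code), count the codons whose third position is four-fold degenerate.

1

Codon 1 AAA (Lys): third position 2-fold.
Codon 2 CAC (His): third position 2-fold.
Codon 3 CCC (Pro): third position 4-fold.
Codon 4 AGA (Arg): third position 2-fold.
Codon 5 UGC (Cys): third position 2-fold.
Four-fold degenerate third positions: 1.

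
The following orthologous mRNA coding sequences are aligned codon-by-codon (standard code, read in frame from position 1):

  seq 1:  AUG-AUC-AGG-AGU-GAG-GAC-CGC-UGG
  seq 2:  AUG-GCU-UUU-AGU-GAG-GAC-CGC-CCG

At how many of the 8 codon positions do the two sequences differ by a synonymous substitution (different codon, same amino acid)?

Codon 1: AUG Met / AUG Met — identical.
Codon 2: AUC Ile / GCU Ala — nonsynonymous.
Codon 3: AGG Arg / UUU Phe — nonsynonymous.
Codon 4: AGU Ser / AGU Ser — identical.
Codon 5: GAG Glu / GAG Glu — identical.
Codon 6: GAC Asp / GAC Asp — identical.
Codon 7: CGC Arg / CGC Arg — identical.
Codon 8: UGG Trp / CCG Pro — nonsynonymous.
Synonymous differences: 0.

0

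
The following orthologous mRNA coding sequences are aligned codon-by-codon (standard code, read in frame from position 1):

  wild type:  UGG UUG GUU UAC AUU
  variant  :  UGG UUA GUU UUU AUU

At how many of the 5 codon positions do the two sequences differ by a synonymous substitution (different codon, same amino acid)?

Codon 1: UGG Trp / UGG Trp — identical.
Codon 2: UUG Leu / UUA Leu — synonymous.
Codon 3: GUU Val / GUU Val — identical.
Codon 4: UAC Tyr / UUU Phe — nonsynonymous.
Codon 5: AUU Ile / AUU Ile — identical.
Synonymous differences: 1.

1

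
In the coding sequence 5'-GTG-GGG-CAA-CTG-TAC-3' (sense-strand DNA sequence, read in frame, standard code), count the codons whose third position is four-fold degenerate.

3

Codon 1 GTG (Val): third position 4-fold.
Codon 2 GGG (Gly): third position 4-fold.
Codon 3 CAA (Gln): third position 2-fold.
Codon 4 CTG (Leu): third position 4-fold.
Codon 5 TAC (Tyr): third position 2-fold.
Four-fold degenerate third positions: 3.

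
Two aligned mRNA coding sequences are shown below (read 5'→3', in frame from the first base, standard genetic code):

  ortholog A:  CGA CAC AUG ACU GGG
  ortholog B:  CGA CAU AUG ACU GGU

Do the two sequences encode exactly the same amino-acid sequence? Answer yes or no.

yes

Codon 1: CGA Arg / CGA Arg — identical.
Codon 2: CAC His / CAU His — synonymous.
Codon 3: AUG Met / AUG Met — identical.
Codon 4: ACU Thr / ACU Thr — identical.
Codon 5: GGG Gly / GGU Gly — synonymous.
Nonsynonymous differences: 0 → same protein.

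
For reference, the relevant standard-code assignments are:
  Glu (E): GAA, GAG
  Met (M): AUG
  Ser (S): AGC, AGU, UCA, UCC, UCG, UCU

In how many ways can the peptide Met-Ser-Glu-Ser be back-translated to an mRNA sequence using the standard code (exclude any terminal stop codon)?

72

Met: 1 codon.
Ser: 6 codons.
Glu: 2 codons.
Ser: 6 codons.
1 × 6 × 2 × 6 = 72.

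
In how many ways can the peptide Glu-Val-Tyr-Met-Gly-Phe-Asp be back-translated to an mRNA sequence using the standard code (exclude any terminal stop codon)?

256

Glu: 2 codons.
Val: 4 codons.
Tyr: 2 codons.
Met: 1 codon.
Gly: 4 codons.
Phe: 2 codons.
Asp: 2 codons.
2 × 4 × 2 × 1 × 4 × 2 × 2 = 256.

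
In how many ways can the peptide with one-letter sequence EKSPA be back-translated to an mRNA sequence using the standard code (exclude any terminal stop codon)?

384

Glu: 2 codons.
Lys: 2 codons.
Ser: 6 codons.
Pro: 4 codons.
Ala: 4 codons.
2 × 2 × 6 × 4 × 4 = 384.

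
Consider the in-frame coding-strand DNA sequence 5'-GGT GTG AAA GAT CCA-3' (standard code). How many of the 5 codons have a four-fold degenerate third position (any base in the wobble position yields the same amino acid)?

3

Codon 1 GGT (Gly): third position 4-fold.
Codon 2 GTG (Val): third position 4-fold.
Codon 3 AAA (Lys): third position 2-fold.
Codon 4 GAT (Asp): third position 2-fold.
Codon 5 CCA (Pro): third position 4-fold.
Four-fold degenerate third positions: 3.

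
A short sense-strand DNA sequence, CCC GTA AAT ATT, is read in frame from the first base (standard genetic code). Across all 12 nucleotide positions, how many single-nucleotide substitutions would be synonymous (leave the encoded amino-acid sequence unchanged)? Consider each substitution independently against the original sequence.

9

Codon 1 (CCC, Pro): 3 synonymous substitutions.
Codon 2 (GTA, Val): 3 synonymous substitutions.
Codon 3 (AAT, Asn): 1 synonymous substitution.
Codon 4 (ATT, Ile): 2 synonymous substitutions.
Total: 3 + 3 + 1 + 2 = 9.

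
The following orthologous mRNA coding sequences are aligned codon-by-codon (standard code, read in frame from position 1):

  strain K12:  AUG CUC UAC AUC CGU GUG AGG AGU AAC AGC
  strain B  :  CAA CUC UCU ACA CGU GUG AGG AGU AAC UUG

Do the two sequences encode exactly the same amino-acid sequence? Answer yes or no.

no

Codon 1: AUG Met / CAA Gln — nonsynonymous.
Codon 2: CUC Leu / CUC Leu — identical.
Codon 3: UAC Tyr / UCU Ser — nonsynonymous.
Codon 4: AUC Ile / ACA Thr — nonsynonymous.
Codon 5: CGU Arg / CGU Arg — identical.
Codon 6: GUG Val / GUG Val — identical.
Codon 7: AGG Arg / AGG Arg — identical.
Codon 8: AGU Ser / AGU Ser — identical.
Codon 9: AAC Asn / AAC Asn — identical.
Codon 10: AGC Ser / UUG Leu — nonsynonymous.
Nonsynonymous differences: 4 → different protein.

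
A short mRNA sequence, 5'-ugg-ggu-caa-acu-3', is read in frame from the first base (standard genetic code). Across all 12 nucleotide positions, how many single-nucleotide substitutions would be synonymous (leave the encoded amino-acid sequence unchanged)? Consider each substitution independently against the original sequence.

Codon 1 (UGG, Trp): 0 synonymous substitutions.
Codon 2 (GGU, Gly): 3 synonymous substitutions.
Codon 3 (CAA, Gln): 1 synonymous substitution.
Codon 4 (ACU, Thr): 3 synonymous substitutions.
Total: 0 + 3 + 1 + 3 = 7.

7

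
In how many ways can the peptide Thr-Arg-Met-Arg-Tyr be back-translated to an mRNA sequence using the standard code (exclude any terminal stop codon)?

Thr: 4 codons.
Arg: 6 codons.
Met: 1 codon.
Arg: 6 codons.
Tyr: 2 codons.
4 × 6 × 1 × 6 × 2 = 288.

288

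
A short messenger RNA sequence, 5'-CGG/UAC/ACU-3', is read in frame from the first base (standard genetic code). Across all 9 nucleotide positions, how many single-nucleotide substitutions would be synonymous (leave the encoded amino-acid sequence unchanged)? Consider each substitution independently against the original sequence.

8

Codon 1 (CGG, Arg): 4 synonymous substitutions.
Codon 2 (UAC, Tyr): 1 synonymous substitution.
Codon 3 (ACU, Thr): 3 synonymous substitutions.
Total: 4 + 1 + 3 = 8.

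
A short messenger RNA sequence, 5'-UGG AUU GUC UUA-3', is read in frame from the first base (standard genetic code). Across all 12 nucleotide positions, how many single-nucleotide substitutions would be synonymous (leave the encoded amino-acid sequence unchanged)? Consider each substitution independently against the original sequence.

7

Codon 1 (UGG, Trp): 0 synonymous substitutions.
Codon 2 (AUU, Ile): 2 synonymous substitutions.
Codon 3 (GUC, Val): 3 synonymous substitutions.
Codon 4 (UUA, Leu): 2 synonymous substitutions.
Total: 0 + 2 + 3 + 2 = 7.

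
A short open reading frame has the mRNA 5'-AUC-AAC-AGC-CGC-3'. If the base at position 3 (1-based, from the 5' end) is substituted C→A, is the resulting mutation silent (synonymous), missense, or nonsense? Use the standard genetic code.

Position 3 falls in codon 1: AUC → Ile.
After the substitution the codon is AUA → Ile.
Both encode Ile, so the change is synonymous.

silent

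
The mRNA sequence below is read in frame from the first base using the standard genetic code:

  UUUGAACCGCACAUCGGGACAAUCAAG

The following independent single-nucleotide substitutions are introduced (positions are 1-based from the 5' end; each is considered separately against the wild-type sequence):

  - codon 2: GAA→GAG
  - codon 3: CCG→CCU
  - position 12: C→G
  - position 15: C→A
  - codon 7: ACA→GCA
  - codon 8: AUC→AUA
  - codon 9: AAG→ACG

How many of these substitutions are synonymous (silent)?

4

Codon 2: GAA (Glu) → GAG (Glu) — synonymous.
Codon 3: CCG (Pro) → CCU (Pro) — synonymous.
Codon 4: CAC (His) → CAG (Gln) — missense.
Codon 5: AUC (Ile) → AUA (Ile) — synonymous.
Codon 7: ACA (Thr) → GCA (Ala) — missense.
Codon 8: AUC (Ile) → AUA (Ile) — synonymous.
Codon 9: AAG (Lys) → ACG (Thr) — missense.
Synonymous: 4 of 7.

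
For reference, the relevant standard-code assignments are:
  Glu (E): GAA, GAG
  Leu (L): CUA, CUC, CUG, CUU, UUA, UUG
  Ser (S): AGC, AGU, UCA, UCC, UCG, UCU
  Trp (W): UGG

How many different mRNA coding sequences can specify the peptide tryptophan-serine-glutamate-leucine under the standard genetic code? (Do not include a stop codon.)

Trp: 1 codon.
Ser: 6 codons.
Glu: 2 codons.
Leu: 6 codons.
1 × 6 × 2 × 6 = 72.

72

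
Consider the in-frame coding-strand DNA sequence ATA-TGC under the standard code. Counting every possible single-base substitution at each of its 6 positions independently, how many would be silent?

3

Codon 1 (ATA, Ile): 2 synonymous substitutions.
Codon 2 (TGC, Cys): 1 synonymous substitution.
Total: 2 + 1 = 3.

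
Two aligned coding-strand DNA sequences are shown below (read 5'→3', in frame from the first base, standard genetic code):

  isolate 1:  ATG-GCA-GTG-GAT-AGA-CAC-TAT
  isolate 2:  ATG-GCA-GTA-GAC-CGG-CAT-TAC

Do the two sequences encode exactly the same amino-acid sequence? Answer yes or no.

Codon 1: ATG Met / ATG Met — identical.
Codon 2: GCA Ala / GCA Ala — identical.
Codon 3: GTG Val / GTA Val — synonymous.
Codon 4: GAT Asp / GAC Asp — synonymous.
Codon 5: AGA Arg / CGG Arg — synonymous.
Codon 6: CAC His / CAT His — synonymous.
Codon 7: TAT Tyr / TAC Tyr — synonymous.
Nonsynonymous differences: 0 → same protein.

yes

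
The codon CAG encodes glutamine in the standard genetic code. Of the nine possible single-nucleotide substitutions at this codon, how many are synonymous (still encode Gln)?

1

Position 1: none → 0 synonymous.
Position 2: none → 0 synonymous.
Position 3: CAA → 1 synonymous.
Total: 0 + 0 + 1 = 1.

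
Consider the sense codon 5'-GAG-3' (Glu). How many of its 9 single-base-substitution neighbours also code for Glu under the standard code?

1

Position 1: none → 0 synonymous.
Position 2: none → 0 synonymous.
Position 3: GAA → 1 synonymous.
Total: 0 + 0 + 1 = 1.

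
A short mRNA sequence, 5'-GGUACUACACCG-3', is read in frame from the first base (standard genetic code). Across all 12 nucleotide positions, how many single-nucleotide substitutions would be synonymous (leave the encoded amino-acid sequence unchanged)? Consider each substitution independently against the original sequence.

Codon 1 (GGU, Gly): 3 synonymous substitutions.
Codon 2 (ACU, Thr): 3 synonymous substitutions.
Codon 3 (ACA, Thr): 3 synonymous substitutions.
Codon 4 (CCG, Pro): 3 synonymous substitutions.
Total: 3 + 3 + 3 + 3 = 12.

12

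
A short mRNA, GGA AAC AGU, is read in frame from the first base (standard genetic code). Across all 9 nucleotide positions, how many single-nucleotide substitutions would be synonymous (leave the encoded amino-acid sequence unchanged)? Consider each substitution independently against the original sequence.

5

Codon 1 (GGA, Gly): 3 synonymous substitutions.
Codon 2 (AAC, Asn): 1 synonymous substitution.
Codon 3 (AGU, Ser): 1 synonymous substitution.
Total: 3 + 1 + 1 = 5.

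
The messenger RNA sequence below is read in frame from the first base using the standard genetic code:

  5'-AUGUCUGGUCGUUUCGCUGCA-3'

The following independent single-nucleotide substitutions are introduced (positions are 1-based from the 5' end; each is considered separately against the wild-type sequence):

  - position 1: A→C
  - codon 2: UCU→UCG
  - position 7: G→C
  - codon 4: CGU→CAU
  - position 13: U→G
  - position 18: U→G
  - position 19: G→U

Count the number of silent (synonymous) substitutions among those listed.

Codon 1: AUG (Met) → CUG (Leu) — missense.
Codon 2: UCU (Ser) → UCG (Ser) — synonymous.
Codon 3: GGU (Gly) → CGU (Arg) — missense.
Codon 4: CGU (Arg) → CAU (His) — missense.
Codon 5: UUC (Phe) → GUC (Val) — missense.
Codon 6: GCU (Ala) → GCG (Ala) — synonymous.
Codon 7: GCA (Ala) → UCA (Ser) — missense.
Synonymous: 2 of 7.

2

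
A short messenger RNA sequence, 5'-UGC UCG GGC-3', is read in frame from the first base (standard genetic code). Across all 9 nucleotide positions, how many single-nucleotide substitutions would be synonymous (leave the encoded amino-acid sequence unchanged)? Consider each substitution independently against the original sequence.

7

Codon 1 (UGC, Cys): 1 synonymous substitution.
Codon 2 (UCG, Ser): 3 synonymous substitutions.
Codon 3 (GGC, Gly): 3 synonymous substitutions.
Total: 1 + 3 + 3 = 7.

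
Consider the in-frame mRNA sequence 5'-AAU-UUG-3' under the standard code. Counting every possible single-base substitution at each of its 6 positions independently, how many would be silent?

Codon 1 (AAU, Asn): 1 synonymous substitution.
Codon 2 (UUG, Leu): 2 synonymous substitutions.
Total: 1 + 2 = 3.

3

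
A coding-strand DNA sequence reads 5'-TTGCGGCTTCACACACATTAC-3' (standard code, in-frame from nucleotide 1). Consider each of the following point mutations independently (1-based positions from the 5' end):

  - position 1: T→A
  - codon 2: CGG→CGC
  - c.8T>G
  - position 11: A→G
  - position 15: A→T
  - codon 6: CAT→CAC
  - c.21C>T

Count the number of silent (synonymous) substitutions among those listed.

Codon 1: TTG (Leu) → ATG (Met) — missense.
Codon 2: CGG (Arg) → CGC (Arg) — synonymous.
Codon 3: CTT (Leu) → CGT (Arg) — missense.
Codon 4: CAC (His) → CGC (Arg) — missense.
Codon 5: ACA (Thr) → ACT (Thr) — synonymous.
Codon 6: CAT (His) → CAC (His) — synonymous.
Codon 7: TAC (Tyr) → TAT (Tyr) — synonymous.
Synonymous: 4 of 7.

4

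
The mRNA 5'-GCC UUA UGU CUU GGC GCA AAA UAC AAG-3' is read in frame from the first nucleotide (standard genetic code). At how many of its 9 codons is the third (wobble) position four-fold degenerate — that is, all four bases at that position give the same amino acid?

4

Codon 1 GCC (Ala): third position 4-fold.
Codon 2 UUA (Leu): third position 2-fold.
Codon 3 UGU (Cys): third position 2-fold.
Codon 4 CUU (Leu): third position 4-fold.
Codon 5 GGC (Gly): third position 4-fold.
Codon 6 GCA (Ala): third position 4-fold.
Codon 7 AAA (Lys): third position 2-fold.
Codon 8 UAC (Tyr): third position 2-fold.
Codon 9 AAG (Lys): third position 2-fold.
Four-fold degenerate third positions: 4.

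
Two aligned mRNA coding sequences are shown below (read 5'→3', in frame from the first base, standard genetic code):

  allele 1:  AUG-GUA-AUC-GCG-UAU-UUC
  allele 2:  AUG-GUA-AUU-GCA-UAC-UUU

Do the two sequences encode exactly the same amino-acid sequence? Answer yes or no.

yes

Codon 1: AUG Met / AUG Met — identical.
Codon 2: GUA Val / GUA Val — identical.
Codon 3: AUC Ile / AUU Ile — synonymous.
Codon 4: GCG Ala / GCA Ala — synonymous.
Codon 5: UAU Tyr / UAC Tyr — synonymous.
Codon 6: UUC Phe / UUU Phe — synonymous.
Nonsynonymous differences: 0 → same protein.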